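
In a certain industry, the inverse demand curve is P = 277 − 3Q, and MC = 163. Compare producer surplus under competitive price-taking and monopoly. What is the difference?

PS rises by 1083

Competitive firms price at marginal cost: P = 163, giving Q = 38.
PS = (163 − 163)·38 = 0.
Monopoly sets MR = MC: 277 − 6Q = 163 ⇒ Q = 19, P = 277 − 3·19 = 220.
PS = (220 − 163)·19 = 1083.
Change in producer surplus: 1083 − 0 = 1083.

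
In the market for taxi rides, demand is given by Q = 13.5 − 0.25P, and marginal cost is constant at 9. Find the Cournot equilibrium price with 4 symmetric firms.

Inverting demand: P = 54 − 4Q.
With 4 symmetric Cournot firms, each firm's FOC gives 54 − 20q = 9, so q = 2.25, Q = 4·2.25 = 9, and P = 18.

P = 18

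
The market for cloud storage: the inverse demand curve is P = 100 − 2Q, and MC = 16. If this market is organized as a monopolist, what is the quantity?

Q = 21

A monopolist chooses Q where MR = MC. MR = 100 − 4Q; setting this equal to 16 gives Q = 21 and P = 58.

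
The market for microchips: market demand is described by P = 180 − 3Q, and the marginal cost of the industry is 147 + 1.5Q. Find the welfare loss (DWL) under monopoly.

DWL = 19.36

Under competition P = MC: 180 − 3Q = 147 + 1.5Q ⇒ Q = 22/3, P = 158.
Monopoly sets MR = MC: 180 − 6Q = 147 + 1.5Q ⇒ Q = 4.4, P = 180 − 3·4.4 = 166.8.
CS = ½·(180 − 158)·22/3 = 242/3; PS = (158·22/3 − 147·22/3 − ½·1.5·(22/3)²) = 121/3; TS = 121.
CS = ½·(180 − 166.8)·4.4 = 29.04; PS = (166.8·4.4 − 147·4.4 − ½·1.5·4.4²) = 72.6; TS = 101.64.
DWL = 121 − 101.64 = 19.36.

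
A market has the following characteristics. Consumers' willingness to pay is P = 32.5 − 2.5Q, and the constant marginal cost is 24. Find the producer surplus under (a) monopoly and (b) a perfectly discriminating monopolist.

Monopoly: PS = 7.225; Perfect PD: PS = 14.45

The monopolist equates marginal revenue to marginal cost: 32.5 − 5Q = 24, so Q = 1.7. From demand, P = 28.25.
PS = (28.25 − 24)·1.7 = 7.225.
A perfectly discriminating monopolist sells every unit with P(Q) ≥ MC(Q), so output equals the competitive quantity Q = 3.4. Each buyer pays their reservation price, so CS = 0 and the firm captures all surplus.
PS = ½·(32.5 − 24)·3.4 = 14.45.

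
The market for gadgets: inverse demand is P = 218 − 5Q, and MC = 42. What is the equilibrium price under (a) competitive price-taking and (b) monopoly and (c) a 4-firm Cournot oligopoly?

Competitive firms price at marginal cost: P = 42, giving Q = 35.2.
Monopoly sets MR = MC: 218 − 10Q = 42 ⇒ Q = 17.6, P = 218 − 5·17.6 = 130.
Cournot with 4 identical firms: the symmetric best-response condition is 218 − 25q = 42. Each firm produces q = 7.04, total output Q = 28.16, price P = 77.2.

Competition: P = 42; Monopoly: P = 130; Cournot: P = 77.2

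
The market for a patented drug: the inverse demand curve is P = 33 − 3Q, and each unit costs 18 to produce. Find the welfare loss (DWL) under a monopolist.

DWL = 9.375

Competitive firms price at marginal cost: P = 18, giving Q = 5.
The monopolist equates marginal revenue to marginal cost: 33 − 6Q = 18, so Q = 2.5. From demand, P = 25.5.
DWL is the triangle between Q = 2.5 and Q = 5: ½·(5 − 2.5)·(25.5 − 18) = 9.375.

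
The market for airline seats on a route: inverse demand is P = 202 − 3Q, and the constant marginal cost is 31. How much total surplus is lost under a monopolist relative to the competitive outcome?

Perfect competition: P = MC = 31, so 202 − 3Q = 31 and Q = 57.
A monopolist chooses Q where MR = MC. MR = 202 − 6Q; setting this equal to 31 gives Q = 28.5 and P = 116.5.
DWL is the triangle between Q = 28.5 and Q = 57: ½·(57 − 28.5)·(116.5 − 31) = 1218.375.

DWL = 1218.375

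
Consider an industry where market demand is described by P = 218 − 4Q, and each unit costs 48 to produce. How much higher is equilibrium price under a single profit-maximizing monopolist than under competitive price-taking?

Under competition P = MC = 48, so Q = (218 − 48)/4 = 42.5.
Monopoly sets MR = MC: 218 − 8Q = 48 ⇒ Q = 21.25, P = 218 − 4·21.25 = 133.
Change in equilibrium price: 133 − 48 = 85.

Equilibrium price rises by 85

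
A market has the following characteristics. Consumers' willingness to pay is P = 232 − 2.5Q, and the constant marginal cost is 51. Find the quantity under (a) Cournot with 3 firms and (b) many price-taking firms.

Cournot: Q = 54.3; Competition: Q = 72.4

In a 3-firm Cournot equilibrium, symmetry and the first-order condition give q = (232 − 51)/(10) = 18.1. So Q = 54.3 and P = 96.25.
Competitive firms price at marginal cost: P = 51, giving Q = 72.4.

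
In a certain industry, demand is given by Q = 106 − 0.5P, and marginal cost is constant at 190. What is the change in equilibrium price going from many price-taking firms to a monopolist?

Inverting demand: P = 212 − 2Q.
Competitive firms price at marginal cost: P = 190, giving Q = 11.
Monopoly sets MR = MC: 212 − 4Q = 190 ⇒ Q = 5.5, P = 212 − 2·5.5 = 201.
Change in equilibrium price: 201 − 190 = 11.

Equilibrium price rises by 11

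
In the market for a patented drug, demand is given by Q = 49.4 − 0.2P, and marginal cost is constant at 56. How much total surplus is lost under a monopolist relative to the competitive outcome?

DWL = 912.025

Inverting demand: P = 247 − 5Q.
Perfect competition: P = MC = 56, so 247 − 5Q = 56 and Q = 38.2.
Monopoly sets MR = MC: 247 − 10Q = 56 ⇒ Q = 19.1, P = 247 − 5·19.1 = 151.5.
DWL is the triangle between Q = 19.1 and Q = 38.2: ½·(38.2 − 19.1)·(151.5 − 56) = 912.025.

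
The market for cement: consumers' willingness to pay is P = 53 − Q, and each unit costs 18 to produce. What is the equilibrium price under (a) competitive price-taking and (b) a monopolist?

Perfect competition: P = MC = 18, so 53 − Q = 18 and Q = 35.
Monopoly sets MR = MC: 53 − 2Q = 18 ⇒ Q = 17.5, P = 53 − 17.5 = 35.5.

Competition: P = 18; Monopoly: P = 35.5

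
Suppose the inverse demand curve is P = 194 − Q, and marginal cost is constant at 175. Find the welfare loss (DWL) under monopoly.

DWL = 45.125

Perfect competition: P = MC = 175, so 194 − Q = 175 and Q = 19.
The monopolist equates marginal revenue to marginal cost: 194 − 2Q = 175, so Q = 9.5. From demand, P = 184.5.
DWL is the triangle between Q = 9.5 and Q = 19: ½·(19 − 9.5)·(184.5 − 175) = 45.125.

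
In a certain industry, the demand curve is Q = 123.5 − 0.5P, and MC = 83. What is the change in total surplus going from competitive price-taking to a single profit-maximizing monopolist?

TS falls by 1681

Inverting demand: P = 247 − 2Q.
Perfect competition: P = MC = 83, so 247 − 2Q = 83 and Q = 82.
CS = ½·(247 − 83)·82 = 6724; PS = (83 − 83)·82 = 0; TS = 6724.
Monopoly sets MR = MC: 247 − 4Q = 83 ⇒ Q = 41, P = 247 − 2·41 = 165.
CS = ½·(247 − 165)·41 = 1681; PS = (165 − 83)·41 = 3362; TS = 5043.
Change in total surplus: 5043 − 6724 = −1681.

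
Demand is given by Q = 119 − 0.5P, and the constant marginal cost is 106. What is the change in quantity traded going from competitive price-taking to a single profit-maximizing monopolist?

Quantity traded falls by 33

Inverting demand: P = 238 − 2Q.
Perfect competition: P = MC = 106, so 238 − 2Q = 106 and Q = 66.
A monopolist chooses Q where MR = MC. MR = 238 − 4Q; setting this equal to 106 gives Q = 33 and P = 172.
Change in quantity traded: 33 − 66 = −33.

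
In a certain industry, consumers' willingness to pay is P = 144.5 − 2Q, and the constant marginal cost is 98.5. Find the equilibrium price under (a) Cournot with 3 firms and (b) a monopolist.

With 3 symmetric Cournot firms, each firm's FOC gives 144.5 − 8q = 98.5, so q = 5.75, Q = 3·5.75 = 17.25, and P = 110.
A monopolist chooses Q where MR = MC. MR = 144.5 − 4Q; setting this equal to 98.5 gives Q = 11.5 and P = 121.5.

Cournot: P = 110; Monopoly: P = 121.5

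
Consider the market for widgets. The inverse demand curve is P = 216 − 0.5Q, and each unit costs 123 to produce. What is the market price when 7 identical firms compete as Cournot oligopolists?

Cournot with 7 identical firms: the symmetric best-response condition is 216 − 4q = 123. Each firm produces q = 23.25, total output Q = 162.75, price P = 134.625.

P = 134.625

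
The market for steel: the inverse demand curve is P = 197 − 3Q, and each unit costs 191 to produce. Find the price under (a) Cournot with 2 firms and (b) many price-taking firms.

Cournot: P = 193; Competition: P = 191

Cournot with 2 identical firms: the symmetric best-response condition is 197 − 9q = 191. Each firm produces q = 2/3, total output Q = 4/3, price P = 193.
Perfect competition: P = MC = 191, so 197 − 3Q = 191 and Q = 2.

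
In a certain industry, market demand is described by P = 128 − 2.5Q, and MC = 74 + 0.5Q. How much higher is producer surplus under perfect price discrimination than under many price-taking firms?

PS rises by 405

Competitive equilibrium sets price equal to marginal cost: 128 − 2.5Q = 74 + 0.5Q, so Q = 18 and P = 83.
PS = P·Q − VC(Q) = 83·18 − (74·18 + ½·0.5·18²) = 81.
Under first-degree price discrimination the firm charges each unit its demand price and produces up to where P = MC, i.e. Q = 18. Consumer surplus is zero; producer surplus equals total surplus.
PS = ½·(128 − 74)·18 = 486.
Change in producer surplus: 486 − 81 = 405.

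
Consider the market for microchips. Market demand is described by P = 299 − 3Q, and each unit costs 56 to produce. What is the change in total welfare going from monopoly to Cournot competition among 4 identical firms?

Monopoly sets MR = MC: 299 − 6Q = 56 ⇒ Q = 40.5, P = 299 − 3·40.5 = 177.5.
CS = ½·(299 − 177.5)·40.5 = 2460.375; PS = (177.5 − 56)·40.5 = 4920.75; TS = 7381.125.
Cournot with 4 identical firms: the symmetric best-response condition is 299 − 15q = 56. Each firm produces q = 16.2, total output Q = 64.8, price P = 104.6.
CS = ½·(299 − 104.6)·64.8 = 6298.56; PS = (104.6 − 56)·64.8 = 3149.28; TS = 9447.84.
Change in total welfare: 9447.84 − 7381.125 = 2066.715.

TS rises by 2066.715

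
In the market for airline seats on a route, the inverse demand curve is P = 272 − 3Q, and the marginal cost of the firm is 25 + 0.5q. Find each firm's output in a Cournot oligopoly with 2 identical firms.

q_i = 26

In a 2-firm Cournot equilibrium, symmetry and the first-order condition give q = (272 − 25)/(9.5) = 26. So Q = 52 and P = 116.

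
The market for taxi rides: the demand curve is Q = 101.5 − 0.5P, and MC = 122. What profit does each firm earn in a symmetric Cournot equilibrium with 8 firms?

π_i = 40.5

Inverting demand: P = 203 − 2Q.
Cournot with 8 identical firms: the symmetric best-response condition is 203 − 18q = 122. Each firm produces q = 4.5, total output Q = 36, price P = 131.
Each firm's profit = (131 − 122)·4.5 = 40.5.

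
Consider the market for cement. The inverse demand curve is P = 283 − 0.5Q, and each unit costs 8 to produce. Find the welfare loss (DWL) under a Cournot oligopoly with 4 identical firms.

DWL = 3025

Competitive firms price at marginal cost: P = 8, giving Q = 550.
In a 4-firm Cournot equilibrium, symmetry and the first-order condition give q = (283 − 8)/(2.5) = 110. So Q = 440 and P = 63.
DWL is the triangle between Q = 440 and Q = 550: ½·(550 − 440)·(63 − 8) = 3025.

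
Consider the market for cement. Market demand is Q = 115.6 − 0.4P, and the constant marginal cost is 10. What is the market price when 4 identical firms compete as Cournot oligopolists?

Inverting demand: P = 289 − 2.5Q.
Cournot with 4 identical firms: the symmetric best-response condition is 289 − 12.5q = 10. Each firm produces q = 22.32, total output Q = 89.28, price P = 65.8.

P = 65.8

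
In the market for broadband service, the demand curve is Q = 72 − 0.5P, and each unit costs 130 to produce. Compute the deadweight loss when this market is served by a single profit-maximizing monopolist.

DWL = 12.25

Inverting demand: P = 144 − 2Q.
Under competition P = MC = 130, so Q = (144 − 130)/2 = 7.
Monopoly sets MR = MC: 144 − 4Q = 130 ⇒ Q = 3.5, P = 144 − 2·3.5 = 137.
DWL is the triangle between Q = 3.5 and Q = 7: ½·(7 − 3.5)·(137 − 130) = 12.25.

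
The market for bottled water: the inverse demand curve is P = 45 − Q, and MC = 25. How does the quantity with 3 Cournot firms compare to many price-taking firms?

Cournot: Q = 15; Competition: Q = 20

In a 3-firm Cournot equilibrium, symmetry and the first-order condition give q = (45 − 25)/(4) = 5. So Q = 15 and P = 30.
Competitive firms price at marginal cost: P = 25, giving Q = 20.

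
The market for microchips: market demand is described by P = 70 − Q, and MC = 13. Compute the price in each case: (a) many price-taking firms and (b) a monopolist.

Competition: P = 13; Monopoly: P = 41.5

Perfect competition: P = MC = 13, so 70 − Q = 13 and Q = 57.
Monopoly sets MR = MC: 70 − 2Q = 13 ⇒ Q = 28.5, P = 70 − 28.5 = 41.5.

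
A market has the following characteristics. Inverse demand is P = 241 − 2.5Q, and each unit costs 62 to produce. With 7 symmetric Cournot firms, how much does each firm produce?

Cournot with 7 identical firms: the symmetric best-response condition is 241 − 20q = 62. Each firm produces q = 8.95, total output Q = 62.65, price P = 84.375.

q_i = 8.95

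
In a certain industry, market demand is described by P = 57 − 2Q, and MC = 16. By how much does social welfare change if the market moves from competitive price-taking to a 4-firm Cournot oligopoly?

Perfect competition: P = MC = 16, so 57 − 2Q = 16 and Q = 20.5.
CS = ½·(57 − 16)·20.5 = 420.25; PS = (16 − 16)·20.5 = 0; TS = 420.25.
With 4 symmetric Cournot firms, each firm's FOC gives 57 − 10q = 16, so q = 4.1, Q = 4·4.1 = 16.4, and P = 24.2.
CS = ½·(57 − 24.2)·16.4 = 268.96; PS = (24.2 − 16)·16.4 = 134.48; TS = 403.44.
Change in social welfare: 403.44 − 420.25 = −16.81.

Social welfare falls by 16.81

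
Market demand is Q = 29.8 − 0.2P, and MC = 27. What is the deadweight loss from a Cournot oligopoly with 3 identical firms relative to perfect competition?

DWL = 93.025

Inverting demand: P = 149 − 5Q.
Competitive firms price at marginal cost: P = 27, giving Q = 24.4.
With 3 symmetric Cournot firms, each firm's FOC gives 149 − 20q = 27, so q = 6.1, Q = 3·6.1 = 18.3, and P = 57.5.
DWL is the triangle between Q = 18.3 and Q = 24.4: ½·(24.4 − 18.3)·(57.5 − 27) = 93.025.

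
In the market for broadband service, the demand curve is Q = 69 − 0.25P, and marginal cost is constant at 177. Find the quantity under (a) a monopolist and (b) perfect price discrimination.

Inverting demand: P = 276 − 4Q.
A monopolist chooses Q where MR = MC. MR = 276 − 8Q; setting this equal to 177 gives Q = 12.375 and P = 226.5.
Under first-degree price discrimination the firm charges each unit its demand price and produces up to where P = MC, i.e. Q = 24.75. Consumer surplus is zero; producer surplus equals total surplus.

Monopoly: Q = 12.375; Perfect PD: Q = 24.75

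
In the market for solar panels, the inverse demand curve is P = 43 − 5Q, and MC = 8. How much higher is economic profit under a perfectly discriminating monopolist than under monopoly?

Monopoly sets MR = MC: 43 − 10Q = 8 ⇒ Q = 3.5, P = 43 − 5·3.5 = 25.5.
Profit = (25.5 − 8)·3.5 = 61.25.
With perfect price discrimination, output is the efficient level Q = 7 (where demand meets MC), but every buyer pays their willingness to pay: CS = 0 and PS = total surplus.
PS equals the full surplus area, 122.5. Profit = 122.5 = 122.5.
Change in economic profit: 122.5 − 61.25 = 61.25.

π rises by 61.25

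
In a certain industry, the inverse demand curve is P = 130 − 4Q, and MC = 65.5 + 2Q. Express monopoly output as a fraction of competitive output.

Monopoly sets MR = MC: 130 − 8Q = 65.5 + 2Q ⇒ Q = 6.45, P = 130 − 4·6.45 = 104.2.
Competitive equilibrium sets price equal to marginal cost: 130 − 4Q = 65.5 + 2Q, so Q = 10.75 and P = 87.
Ratio Q_m/Q_c = 6.45/10.75 = 0.6.

Q_m/Q_c = 0.6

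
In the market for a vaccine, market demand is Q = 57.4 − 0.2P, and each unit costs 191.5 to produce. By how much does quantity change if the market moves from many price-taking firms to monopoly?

Inverting demand: P = 287 − 5Q.
Perfect competition: P = MC = 191.5, so 287 − 5Q = 191.5 and Q = 19.1.
Monopoly sets MR = MC: 287 − 10Q = 191.5 ⇒ Q = 9.55, P = 287 − 5·9.55 = 239.25.
Change in quantity: 9.55 − 19.1 = −9.55.

Q falls by 9.55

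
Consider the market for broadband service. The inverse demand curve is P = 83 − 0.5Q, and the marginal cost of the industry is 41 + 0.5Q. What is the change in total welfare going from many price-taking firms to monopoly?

Total welfare falls by 98

Under competition P = MC: 83 − 0.5Q = 41 + 0.5Q ⇒ Q = 42, P = 62.
CS = ½·(83 − 62)·42 = 441; PS = (62·42 − 41·42 − ½·0.5·42²) = 441; TS = 882.
A monopolist chooses Q where MR = MC. MR = 83 − Q; setting this equal to 41 + 0.5Q gives Q = 28 and P = 69.
CS = ½·(83 − 69)·28 = 196; PS = (69·28 − 41·28 − ½·0.5·28²) = 588; TS = 784.
Change in total welfare: 784 − 882 = −98.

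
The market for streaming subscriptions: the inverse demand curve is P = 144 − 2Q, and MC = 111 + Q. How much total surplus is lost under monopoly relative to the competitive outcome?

DWL = 29.04

Under competition P = MC: 144 − 2Q = 111 + Q ⇒ Q = 11, P = 122.
A monopolist chooses Q where MR = MC. MR = 144 − 4Q; setting this equal to 111 + Q gives Q = 6.6 and P = 130.8.
CS = ½·(144 − 122)·11 = 121; PS = (122·11 − 111·11 − ½·1·11²) = 60.5; TS = 181.5.
CS = ½·(144 − 130.8)·6.6 = 43.56; PS = (130.8·6.6 − 111·6.6 − ½·1·6.6²) = 108.9; TS = 152.46.
DWL = 181.5 − 152.46 = 29.04.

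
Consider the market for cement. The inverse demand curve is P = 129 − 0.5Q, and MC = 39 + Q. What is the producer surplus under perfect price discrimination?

A perfectly discriminating monopolist sells every unit with P(Q) ≥ MC(Q), so output equals the competitive quantity Q = 60. Each buyer pays their reservation price, so CS = 0 and the firm captures all surplus.
PS = ½·(129 − 39)·60 = 2700.

PS = 2700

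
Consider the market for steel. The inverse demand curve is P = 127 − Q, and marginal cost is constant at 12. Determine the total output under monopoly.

Q = 57.5

The monopolist equates marginal revenue to marginal cost: 127 − 2Q = 12, so Q = 57.5. From demand, P = 69.5.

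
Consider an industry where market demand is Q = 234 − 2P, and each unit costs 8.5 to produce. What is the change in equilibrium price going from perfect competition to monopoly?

P rises by 54.25

Inverting demand: P = 117 − 0.5Q.
Perfect competition: P = MC = 8.5, so 117 − 0.5Q = 8.5 and Q = 217.
A monopolist chooses Q where MR = MC. MR = 117 − Q; setting this equal to 8.5 gives Q = 108.5 and P = 62.75.
Change in equilibrium price: 62.75 − 8.5 = 54.25.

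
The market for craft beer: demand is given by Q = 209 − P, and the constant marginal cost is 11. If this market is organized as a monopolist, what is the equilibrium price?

Inverting demand: P = 209 − Q.
Monopoly sets MR = MC: 209 − 2Q = 11 ⇒ Q = 99, P = 209 − 99 = 110.

P = 110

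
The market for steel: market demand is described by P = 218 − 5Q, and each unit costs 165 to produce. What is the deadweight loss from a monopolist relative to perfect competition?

Perfect competition: P = MC = 165, so 218 − 5Q = 165 and Q = 10.6.
A monopolist chooses Q where MR = MC. MR = 218 − 10Q; setting this equal to 165 gives Q = 5.3 and P = 191.5.
DWL is the triangle between Q = 5.3 and Q = 10.6: ½·(10.6 − 5.3)·(191.5 − 165) = 70.225.

DWL = 70.225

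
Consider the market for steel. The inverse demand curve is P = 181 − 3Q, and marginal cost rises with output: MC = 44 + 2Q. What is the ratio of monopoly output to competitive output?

Monopoly sets MR = MC: 181 − 6Q = 44 + 2Q ⇒ Q = 17.125, P = 181 − 3·17.125 = 129.625.
Under competition P = MC: 181 − 3Q = 44 + 2Q ⇒ Q = 27.4, P = 98.8.
Ratio Q_m/Q_c = 17.125/27.4 = 0.625.

Q_m/Q_c = 0.625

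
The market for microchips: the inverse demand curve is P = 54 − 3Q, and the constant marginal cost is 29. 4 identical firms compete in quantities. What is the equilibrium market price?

P = 34

In a 4-firm Cournot equilibrium, symmetry and the first-order condition give q = (54 − 29)/(15) = 5/3. So Q = 20/3 and P = 34.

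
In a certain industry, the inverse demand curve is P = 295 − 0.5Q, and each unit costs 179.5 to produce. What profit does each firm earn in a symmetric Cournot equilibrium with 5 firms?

π_i = 741.125

With 5 symmetric Cournot firms, each firm's FOC gives 295 − 3q = 179.5, so q = 38.5, Q = 5·38.5 = 192.5, and P = 198.75.
Each firm's profit = (198.75 − 179.5)·38.5 = 741.125.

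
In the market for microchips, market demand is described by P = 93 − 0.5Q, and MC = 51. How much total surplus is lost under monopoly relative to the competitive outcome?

Perfect competition: P = MC = 51, so 93 − 0.5Q = 51 and Q = 84.
Monopoly sets MR = MC: 93 − Q = 51 ⇒ Q = 42, P = 93 − 0.5·42 = 72.
DWL is the triangle between Q = 42 and Q = 84: ½·(84 − 42)·(72 − 51) = 441.

DWL = 441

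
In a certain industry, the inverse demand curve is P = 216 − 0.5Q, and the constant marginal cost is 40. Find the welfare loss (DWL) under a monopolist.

Competitive firms price at marginal cost: P = 40, giving Q = 352.
Monopoly sets MR = MC: 216 − Q = 40 ⇒ Q = 176, P = 216 − 0.5·176 = 128.
DWL is the triangle between Q = 176 and Q = 352: ½·(352 − 176)·(128 − 40) = 7744.

DWL = 7744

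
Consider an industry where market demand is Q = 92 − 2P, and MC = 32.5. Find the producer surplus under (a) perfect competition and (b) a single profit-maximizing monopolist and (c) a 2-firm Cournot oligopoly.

Inverting demand: P = 46 − 0.5Q.
Under competition P = MC = 32.5, so Q = (46 − 32.5)/0.5 = 27.
PS = (32.5 − 32.5)·27 = 0.
The monopolist equates marginal revenue to marginal cost: 46 − Q = 32.5, so Q = 13.5. From demand, P = 39.25.
PS = (39.25 − 32.5)·13.5 = 91.125.
Cournot with 2 identical firms: the symmetric best-response condition is 46 − 1.5q = 32.5. Each firm produces q = 9, total output Q = 18, price P = 37.
PS = (37 − 32.5)·18 = 81.

Competition: PS = 0; Monopoly: PS = 91.125; Cournot: PS = 81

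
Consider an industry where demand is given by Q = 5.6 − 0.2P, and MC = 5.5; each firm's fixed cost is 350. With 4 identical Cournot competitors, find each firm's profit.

Inverting demand: P = 28 − 5Q.
Cournot with 4 identical firms: the symmetric best-response condition is 28 − 25q = 5.5. Each firm produces q = 0.9, total output Q = 3.6, price P = 10.
Each firm's profit = (10 − 5.5)·0.9 − 350 = −345.95.

π_i = −345.95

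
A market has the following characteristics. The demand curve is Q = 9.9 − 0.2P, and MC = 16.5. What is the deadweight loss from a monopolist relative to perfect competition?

Inverting demand: P = 49.5 − 5Q.
Under competition P = MC = 16.5, so Q = (49.5 − 16.5)/5 = 6.6.
A monopolist chooses Q where MR = MC. MR = 49.5 − 10Q; setting this equal to 16.5 gives Q = 3.3 and P = 33.
DWL is the triangle between Q = 3.3 and Q = 6.6: ½·(6.6 − 3.3)·(33 − 16.5) = 27.225.

DWL = 27.225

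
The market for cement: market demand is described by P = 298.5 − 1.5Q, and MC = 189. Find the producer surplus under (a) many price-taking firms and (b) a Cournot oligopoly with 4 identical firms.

Perfect competition: P = MC = 189, so 298.5 − 1.5Q = 189 and Q = 73.
PS = (189 − 189)·73 = 0.
With 4 symmetric Cournot firms, each firm's FOC gives 298.5 − 7.5q = 189, so q = 14.6, Q = 4·14.6 = 58.4, and P = 210.9.
PS = (210.9 − 189)·58.4 = 1278.96.

Competition: PS = 0; Cournot: PS = 1278.96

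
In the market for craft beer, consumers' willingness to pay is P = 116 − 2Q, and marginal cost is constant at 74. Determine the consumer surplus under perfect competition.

Under competition P = MC = 74, so Q = (116 − 74)/2 = 21.
CS = ½·(116 − 74)·21 = 441.

CS = 441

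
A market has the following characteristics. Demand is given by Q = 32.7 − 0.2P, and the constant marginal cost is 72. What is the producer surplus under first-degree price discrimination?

PS = 837.225

Inverting demand: P = 163.5 − 5Q.
With perfect price discrimination, output is the efficient level Q = 18.3 (where demand meets MC), but every buyer pays their willingness to pay: CS = 0 and PS = total surplus.
PS = ½·(163.5 − 72)·18.3 = 837.225.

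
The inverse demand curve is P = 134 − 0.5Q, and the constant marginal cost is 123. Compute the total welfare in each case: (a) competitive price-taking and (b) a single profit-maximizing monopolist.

Competitive firms price at marginal cost: P = 123, giving Q = 22.
CS = ½·(134 − 123)·22 = 121; PS = (123 − 123)·22 = 0; TS = 121.
A monopolist chooses Q where MR = MC. MR = 134 − Q; setting this equal to 123 gives Q = 11 and P = 128.5.
CS = ½·(134 − 128.5)·11 = 30.25; PS = (128.5 − 123)·11 = 60.5; TS = 90.75.

Competition: TS = 121; Monopoly: TS = 90.75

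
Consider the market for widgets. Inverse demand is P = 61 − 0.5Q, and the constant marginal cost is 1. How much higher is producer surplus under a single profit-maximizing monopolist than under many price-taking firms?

Perfect competition: P = MC = 1, so 61 − 0.5Q = 1 and Q = 120.
PS = (1 − 1)·120 = 0.
The monopolist equates marginal revenue to marginal cost: 61 − Q = 1, so Q = 60. From demand, P = 31.
PS = (31 − 1)·60 = 1800.
Change in producer surplus: 1800 − 0 = 1800.

PS rises by 1800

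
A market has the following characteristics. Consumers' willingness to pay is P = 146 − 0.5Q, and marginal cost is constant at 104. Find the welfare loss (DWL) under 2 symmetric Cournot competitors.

Under competition P = MC = 104, so Q = (146 − 104)/0.5 = 84.
Cournot with 2 identical firms: the symmetric best-response condition is 146 − 1.5q = 104. Each firm produces q = 28, total output Q = 56, price P = 118.
DWL is the triangle between Q = 56 and Q = 84: ½·(84 − 56)·(118 − 104) = 196.

DWL = 196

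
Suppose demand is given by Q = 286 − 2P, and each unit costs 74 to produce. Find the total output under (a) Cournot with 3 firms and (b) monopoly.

Inverting demand: P = 143 − 0.5Q.
In a 3-firm Cournot equilibrium, symmetry and the first-order condition give q = (143 − 74)/(2) = 34.5. So Q = 103.5 and P = 91.25.
A monopolist chooses Q where MR = MC. MR = 143 − Q; setting this equal to 74 gives Q = 69 and P = 108.5.

Cournot: Q = 103.5; Monopoly: Q = 69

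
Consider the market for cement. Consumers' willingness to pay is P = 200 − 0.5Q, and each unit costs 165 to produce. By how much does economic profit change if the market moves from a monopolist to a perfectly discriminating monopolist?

π rises by 612.5

The monopolist equates marginal revenue to marginal cost: 200 − Q = 165, so Q = 35. From demand, P = 182.5.
Profit = (182.5 − 165)·35 = 612.5.
With perfect price discrimination, output is the efficient level Q = 70 (where demand meets MC), but every buyer pays their willingness to pay: CS = 0 and PS = total surplus.
PS equals the full surplus area, 1225. Profit = 1225 = 1225.
Change in economic profit: 1225 − 612.5 = 612.5.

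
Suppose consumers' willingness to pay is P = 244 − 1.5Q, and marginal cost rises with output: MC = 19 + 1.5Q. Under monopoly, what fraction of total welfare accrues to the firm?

PS/TS = 0.75

The monopolist equates marginal revenue to marginal cost: 244 − 3Q = 19 + 1.5Q, so Q = 50. From demand, P = 169.
CS = ½·(244 − 169)·50 = 1875.
PS = P·Q − VC(Q) = 169·50 − (19·50 + ½·1.5·50²) = 5625.
Share captured = PS/TS = 5625/7500 = 0.75.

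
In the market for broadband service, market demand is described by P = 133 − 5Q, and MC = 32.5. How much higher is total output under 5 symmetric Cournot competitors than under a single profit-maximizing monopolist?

Monopoly sets MR = MC: 133 − 10Q = 32.5 ⇒ Q = 10.05, P = 133 − 5·10.05 = 82.75.
With 5 symmetric Cournot firms, each firm's FOC gives 133 − 30q = 32.5, so q = 3.35, Q = 5·3.35 = 16.75, and P = 49.25.
Change in total output: 16.75 − 10.05 = 6.7.

Total output rises by 6.7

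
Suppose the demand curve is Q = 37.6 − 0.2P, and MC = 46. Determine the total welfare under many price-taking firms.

Inverting demand: P = 188 − 5Q.
Perfect competition: P = MC = 46, so 188 − 5Q = 46 and Q = 28.4.
CS = ½·(188 − 46)·28.4 = 2016.4; PS = (46 − 46)·28.4 = 0; TS = 2016.4.

TS = 2016.4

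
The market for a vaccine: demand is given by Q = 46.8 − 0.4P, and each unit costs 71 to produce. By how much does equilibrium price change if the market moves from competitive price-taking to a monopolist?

P rises by 23

Inverting demand: P = 117 − 2.5Q.
Perfect competition: P = MC = 71, so 117 − 2.5Q = 71 and Q = 18.4.
Monopoly sets MR = MC: 117 − 5Q = 71 ⇒ Q = 9.2, P = 117 − 2.5·9.2 = 94.
Change in equilibrium price: 94 − 71 = 23.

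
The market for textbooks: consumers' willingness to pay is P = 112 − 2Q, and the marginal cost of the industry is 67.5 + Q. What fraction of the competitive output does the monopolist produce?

A monopolist chooses Q where MR = MC. MR = 112 − 4Q; setting this equal to 67.5 + Q gives Q = 8.9 and P = 94.2.
Competitive equilibrium sets price equal to marginal cost: 112 − 2Q = 67.5 + Q, so Q = 89/6 and P = 247/3.
Ratio Q_m/Q_c = 8.9/(89/6) = 0.6.

Q_m/Q_c = 0.6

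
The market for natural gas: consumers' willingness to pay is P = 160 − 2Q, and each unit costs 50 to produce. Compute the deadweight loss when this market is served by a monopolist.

Competitive firms price at marginal cost: P = 50, giving Q = 55.
The monopolist equates marginal revenue to marginal cost: 160 − 4Q = 50, so Q = 27.5. From demand, P = 105.
DWL is the triangle between Q = 27.5 and Q = 55: ½·(55 − 27.5)·(105 − 50) = 756.25.

DWL = 756.25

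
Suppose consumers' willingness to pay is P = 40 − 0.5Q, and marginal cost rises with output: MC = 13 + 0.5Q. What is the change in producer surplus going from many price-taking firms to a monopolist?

Producer surplus rises by 60.75

Under competition P = MC: 40 − 0.5Q = 13 + 0.5Q ⇒ Q = 27, P = 26.5.
PS = P·Q − VC(Q) = 26.5·27 − (13·27 + ½·0.5·27²) = 182.25.
A monopolist chooses Q where MR = MC. MR = 40 − Q; setting this equal to 13 + 0.5Q gives Q = 18 and P = 31.
PS = P·Q − VC(Q) = 31·18 − (13·18 + ½·0.5·18²) = 243.
Change in producer surplus: 243 − 182.25 = 60.75.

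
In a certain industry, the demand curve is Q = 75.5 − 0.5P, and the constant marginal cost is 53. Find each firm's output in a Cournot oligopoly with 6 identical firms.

Inverting demand: P = 151 − 2Q.
In a 6-firm Cournot equilibrium, symmetry and the first-order condition give q = (151 − 53)/(14) = 7. So Q = 42 and P = 67.

q_i = 7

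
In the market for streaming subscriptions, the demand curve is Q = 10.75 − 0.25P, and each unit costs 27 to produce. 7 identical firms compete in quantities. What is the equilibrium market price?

Inverting demand: P = 43 − 4Q.
In a 7-firm Cournot equilibrium, symmetry and the first-order condition give q = (43 − 27)/(32) = 0.5. So Q = 3.5 and P = 29.

P = 29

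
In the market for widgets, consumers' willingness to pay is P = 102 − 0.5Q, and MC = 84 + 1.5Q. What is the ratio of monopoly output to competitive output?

Q_m/Q_c = 0.8

Monopoly sets MR = MC: 102 − Q = 84 + 1.5Q ⇒ Q = 7.2, P = 102 − 0.5·7.2 = 98.4.
Under competition P = MC: 102 − 0.5Q = 84 + 1.5Q ⇒ Q = 9, P = 97.5.
Ratio Q_m/Q_c = 7.2/9 = 0.8.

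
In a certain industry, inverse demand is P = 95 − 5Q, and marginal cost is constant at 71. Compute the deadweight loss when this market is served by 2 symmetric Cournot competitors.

Under competition P = MC = 71, so Q = (95 − 71)/5 = 4.8.
In a 2-firm Cournot equilibrium, symmetry and the first-order condition give q = (95 − 71)/(15) = 1.6. So Q = 3.2 and P = 79.
DWL is the triangle between Q = 3.2 and Q = 4.8: ½·(4.8 − 3.2)·(79 − 71) = 6.4.

DWL = 6.4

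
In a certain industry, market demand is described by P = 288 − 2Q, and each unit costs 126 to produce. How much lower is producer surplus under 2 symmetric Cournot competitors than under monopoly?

The monopolist equates marginal revenue to marginal cost: 288 − 4Q = 126, so Q = 40.5. From demand, P = 207.
PS = (207 − 126)·40.5 = 3280.5.
With 2 symmetric Cournot firms, each firm's FOC gives 288 − 6q = 126, so q = 27, Q = 2·27 = 54, and P = 180.
PS = (180 − 126)·54 = 2916.
Change in producer surplus: 2916 − 3280.5 = −364.5.

Producer surplus falls by 364.5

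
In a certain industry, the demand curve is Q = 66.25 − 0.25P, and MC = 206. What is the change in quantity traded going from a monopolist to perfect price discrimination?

Inverting demand: P = 265 − 4Q.
A monopolist chooses Q where MR = MC. MR = 265 − 8Q; setting this equal to 206 gives Q = 7.375 and P = 235.5.
A perfectly discriminating monopolist sells every unit with P(Q) ≥ MC(Q), so output equals the competitive quantity Q = 14.75. Each buyer pays their reservation price, so CS = 0 and the firm captures all surplus.
Change in quantity traded: 14.75 − 7.375 = 7.375.

Quantity traded rises by 7.375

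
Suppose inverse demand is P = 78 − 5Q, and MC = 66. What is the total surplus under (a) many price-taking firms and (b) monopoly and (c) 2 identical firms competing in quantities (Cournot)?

Competitive firms price at marginal cost: P = 66, giving Q = 2.4.
CS = ½·(78 − 66)·2.4 = 14.4; PS = (66 − 66)·2.4 = 0; TS = 14.4.
Monopoly sets MR = MC: 78 − 10Q = 66 ⇒ Q = 1.2, P = 78 − 5·1.2 = 72.
CS = ½·(78 − 72)·1.2 = 3.6; PS = (72 − 66)·1.2 = 7.2; TS = 10.8.
With 2 symmetric Cournot firms, each firm's FOC gives 78 − 15q = 66, so q = 0.8, Q = 2·0.8 = 1.6, and P = 70.
CS = ½·(78 − 70)·1.6 = 6.4; PS = (70 − 66)·1.6 = 6.4; TS = 12.8.

Competition: TS = 14.4; Monopoly: TS = 10.8; Cournot: TS = 12.8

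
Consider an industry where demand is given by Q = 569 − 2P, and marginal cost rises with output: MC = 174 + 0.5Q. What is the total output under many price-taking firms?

Inverting demand: P = 284.5 − 0.5Q.
Competitive equilibrium sets price equal to marginal cost: 284.5 − 0.5Q = 174 + 0.5Q, so Q = 110.5 and P = 229.25.

Q = 110.5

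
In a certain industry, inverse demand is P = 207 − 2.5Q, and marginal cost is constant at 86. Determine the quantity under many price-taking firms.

Perfect competition: P = MC = 86, so 207 − 2.5Q = 86 and Q = 48.4.

Q = 48.4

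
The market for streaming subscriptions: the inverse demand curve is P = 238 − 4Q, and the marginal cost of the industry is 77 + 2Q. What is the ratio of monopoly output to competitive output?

Q_m/Q_c = 0.6

A monopolist chooses Q where MR = MC. MR = 238 − 8Q; setting this equal to 77 + 2Q gives Q = 16.1 and P = 173.6.
Competitive equilibrium sets price equal to marginal cost: 238 − 4Q = 77 + 2Q, so Q = 161/6 and P = 392/3.
Ratio Q_m/Q_c = 16.1/(161/6) = 0.6.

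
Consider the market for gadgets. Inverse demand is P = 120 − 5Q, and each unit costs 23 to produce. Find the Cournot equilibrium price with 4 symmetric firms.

P = 42.4

In a 4-firm Cournot equilibrium, symmetry and the first-order condition give q = (120 − 23)/(25) = 3.88. So Q = 15.52 and P = 42.4.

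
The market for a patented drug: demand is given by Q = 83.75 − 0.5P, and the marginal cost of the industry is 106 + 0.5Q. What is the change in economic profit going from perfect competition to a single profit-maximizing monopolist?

Inverting demand: P = 167.5 − 2Q.
Under competition P = MC: 167.5 − 2Q = 106 + 0.5Q ⇒ Q = 24.6, P = 118.3.
Profit = 118.3·24.6 − (106·24.6 + ½·0.5·24.6²) = 151.29.
Monopoly sets MR = MC: 167.5 − 4Q = 106 + 0.5Q ⇒ Q = 41/3, P = 167.5 − 2·41/3 = 841/6.
Profit = 841/6·41/3 − (106·41/3 + ½·0.5·(41/3)²) = 420.25.
Change in economic profit: 420.25 − 151.29 = 268.96.

Economic profit rises by 268.96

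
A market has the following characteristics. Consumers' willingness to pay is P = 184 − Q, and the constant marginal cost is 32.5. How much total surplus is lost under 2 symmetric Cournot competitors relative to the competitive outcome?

DWL = 1275.125

Perfect competition: P = MC = 32.5, so 184 − Q = 32.5 and Q = 151.5.
Cournot with 2 identical firms: the symmetric best-response condition is 184 − 3q = 32.5. Each firm produces q = 50.5, total output Q = 101, price P = 83.
DWL is the triangle between Q = 101 and Q = 151.5: ½·(151.5 − 101)·(83 − 32.5) = 1275.125.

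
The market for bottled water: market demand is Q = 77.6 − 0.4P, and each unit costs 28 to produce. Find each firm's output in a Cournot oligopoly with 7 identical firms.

Inverting demand: P = 194 − 2.5Q.
Cournot with 7 identical firms: the symmetric best-response condition is 194 − 20q = 28. Each firm produces q = 8.3, total output Q = 58.1, price P = 48.75.

q_i = 8.3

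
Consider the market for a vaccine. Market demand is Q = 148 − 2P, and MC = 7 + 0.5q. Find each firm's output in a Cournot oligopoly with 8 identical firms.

q_i = 13.4

Inverting demand: P = 74 − 0.5Q.
Cournot with 8 identical firms: the symmetric best-response condition is 74 − 4.5q = 7 + 0.5q. Each firm produces q = 13.4, total output Q = 107.2, price P = 20.4.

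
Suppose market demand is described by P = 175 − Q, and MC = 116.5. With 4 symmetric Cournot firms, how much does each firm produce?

q_i = 11.7

In a 4-firm Cournot equilibrium, symmetry and the first-order condition give q = (175 − 116.5)/(5) = 11.7. So Q = 46.8 and P = 128.2.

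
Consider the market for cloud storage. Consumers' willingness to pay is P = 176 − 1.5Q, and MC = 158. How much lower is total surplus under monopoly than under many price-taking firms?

Perfect competition: P = MC = 158, so 176 − 1.5Q = 158 and Q = 12.
CS = ½·(176 − 158)·12 = 108; PS = (158 − 158)·12 = 0; TS = 108.
The monopolist equates marginal revenue to marginal cost: 176 − 3Q = 158, so Q = 6. From demand, P = 167.
CS = ½·(176 − 167)·6 = 27; PS = (167 − 158)·6 = 54; TS = 81.
Change in total surplus: 81 − 108 = −27.

TS falls by 27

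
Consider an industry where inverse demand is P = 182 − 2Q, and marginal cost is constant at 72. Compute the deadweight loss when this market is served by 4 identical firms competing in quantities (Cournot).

Perfect competition: P = MC = 72, so 182 − 2Q = 72 and Q = 55.
Cournot with 4 identical firms: the symmetric best-response condition is 182 − 10q = 72. Each firm produces q = 11, total output Q = 44, price P = 94.
DWL is the triangle between Q = 44 and Q = 55: ½·(55 − 44)·(94 − 72) = 121.

DWL = 121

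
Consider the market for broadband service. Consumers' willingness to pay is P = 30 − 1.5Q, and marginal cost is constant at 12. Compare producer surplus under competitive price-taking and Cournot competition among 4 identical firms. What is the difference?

Perfect competition: P = MC = 12, so 30 − 1.5Q = 12 and Q = 12.
PS = (12 − 12)·12 = 0.
In a 4-firm Cournot equilibrium, symmetry and the first-order condition give q = (30 − 12)/(7.5) = 2.4. So Q = 9.6 and P = 15.6.
PS = (15.6 − 12)·9.6 = 34.56.
Change in producer surplus: 34.56 − 0 = 34.56.

PS rises by 34.56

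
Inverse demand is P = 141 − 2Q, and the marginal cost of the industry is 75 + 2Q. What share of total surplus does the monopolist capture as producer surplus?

The monopolist equates marginal revenue to marginal cost: 141 − 4Q = 75 + 2Q, so Q = 11. From demand, P = 119.
CS = ½·(141 − 119)·11 = 121.
PS = P·Q − VC(Q) = 119·11 − (75·11 + ½·2·11²) = 363.
Share captured = PS/TS = 363/484 = 0.75.

PS/TS = 0.75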